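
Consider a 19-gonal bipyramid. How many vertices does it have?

A bipyramid over an n-gon has 2n triangular faces and n + 2 vertices: V = 19 + 2 = 21, E = 3·19 = 57, F = 2·19 = 38.

21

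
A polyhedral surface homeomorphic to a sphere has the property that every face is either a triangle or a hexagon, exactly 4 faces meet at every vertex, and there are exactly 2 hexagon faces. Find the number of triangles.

12

Let x be the number of triangles; then F = 2 + x.
Edge–face incidences: 2E = 6·2 + 3·x = 12 + 3x.
Every vertex has degree 4, so 4V = 2E.
Euler: V − E + F = 2 ⇒ (2E)/4 − E + (2 + x) = 2.
Multiply by 8: 2·(2E) − 4·(2E) + 8·(2 + x) = 16, i.e. 16 + 8x − 2·(12 + 3x) = 16.
Collecting terms: 2x − 8 = 16, so 2x = 24, so x = 12.
Then 2E = 12 + 3·12 = 48, so E = 24, V = 2E/4 = 12, F = 2 + 12 = 14.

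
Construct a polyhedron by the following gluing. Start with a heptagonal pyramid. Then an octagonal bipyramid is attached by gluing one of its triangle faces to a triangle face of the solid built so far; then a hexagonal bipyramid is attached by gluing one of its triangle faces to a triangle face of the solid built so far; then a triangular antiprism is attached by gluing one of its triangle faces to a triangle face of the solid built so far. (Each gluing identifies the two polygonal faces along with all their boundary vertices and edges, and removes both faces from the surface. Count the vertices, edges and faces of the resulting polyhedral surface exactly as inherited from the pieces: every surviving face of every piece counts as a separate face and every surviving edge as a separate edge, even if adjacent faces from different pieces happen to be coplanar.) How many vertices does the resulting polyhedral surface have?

A heptagonal pyramid: V=8, E=14, F=8.
Attach an octagonal bipyramid (V=10, E=24, F=16) along a 3-gon: merge 3 vertices and 3 edges, delete both glued faces → V=15, E=35, F=22.
Attach a hexagonal bipyramid (V=8, E=18, F=12) along a 3-gon: merge 3 vertices and 3 edges, delete both glued faces → V=20, E=50, F=32.
Attach a triangular antiprism (V=6, E=12, F=8) along a 3-gon: merge 3 vertices and 3 edges, delete both glued faces → V=23, E=59, F=38.
Check: V − E + F = 23 − 59 + 38 = 2.

23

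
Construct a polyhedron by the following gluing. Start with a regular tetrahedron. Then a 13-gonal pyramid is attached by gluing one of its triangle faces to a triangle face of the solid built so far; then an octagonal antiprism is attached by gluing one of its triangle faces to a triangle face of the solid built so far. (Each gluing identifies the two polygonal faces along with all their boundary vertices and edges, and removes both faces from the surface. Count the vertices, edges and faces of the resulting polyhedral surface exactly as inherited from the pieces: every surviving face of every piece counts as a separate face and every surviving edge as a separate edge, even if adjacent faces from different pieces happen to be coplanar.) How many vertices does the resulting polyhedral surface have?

28

A regular tetrahedron: V=4, E=6, F=4.
Attach a 13-gonal pyramid (V=14, E=26, F=14) along a 3-gon: merge 3 vertices and 3 edges, delete both glued faces → V=15, E=29, F=16.
Attach an octagonal antiprism (V=16, E=32, F=18) along a 3-gon: merge 3 vertices and 3 edges, delete both glued faces → V=28, E=58, F=32.
Check: V − E + F = 28 − 58 + 32 = 2.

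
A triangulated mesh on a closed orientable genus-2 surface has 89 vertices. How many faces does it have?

182

χ = 2 − 2·2 = -2, and every face is a triangle so 3F = 2E.
V − E + F = -2 with E = 3F/2 gives 89 − (3/2 − 1)·F = -2, so F = 182 and E = 273.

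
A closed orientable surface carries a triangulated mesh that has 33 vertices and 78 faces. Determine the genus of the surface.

Every face is a triangle, so 2E = 3·78 = 234, giving E = 117.
χ = V − E + F = 33 − 117 + 78 = -6.
For a closed orientable surface χ = 2 − 2g, so g = (2 − (-6))/2 = 4.

4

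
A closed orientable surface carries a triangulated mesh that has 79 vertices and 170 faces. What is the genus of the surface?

Every face is a triangle, so 2E = 3·170 = 510, giving E = 255.
χ = V − E + F = 79 − 255 + 170 = -6.
For a closed orientable surface χ = 2 − 2g, so g = (2 − (-6))/2 = 4.

4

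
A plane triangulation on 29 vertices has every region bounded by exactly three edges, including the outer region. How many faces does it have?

In a plane triangulation 3F = 2E and V − E + F = 2, so F = 2V − 4 = 2·29 − 4 = 54.

54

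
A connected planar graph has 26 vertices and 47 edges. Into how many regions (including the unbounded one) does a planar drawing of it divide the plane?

Euler's formula for a connected plane graph: V − E + F = 2, so F = 2 − 26 + 47 = 23.

23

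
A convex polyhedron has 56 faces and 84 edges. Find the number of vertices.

30

Here V − E + F = 2.
V = 2 + E − F = 2 + 84 − 56 = 30.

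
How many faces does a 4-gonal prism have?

A prism on an n-gon has two n-gon bases and n rectangular sides: V = 2·4 = 8, E = 3·4 = 12, F = 4 + 2 = 6.

6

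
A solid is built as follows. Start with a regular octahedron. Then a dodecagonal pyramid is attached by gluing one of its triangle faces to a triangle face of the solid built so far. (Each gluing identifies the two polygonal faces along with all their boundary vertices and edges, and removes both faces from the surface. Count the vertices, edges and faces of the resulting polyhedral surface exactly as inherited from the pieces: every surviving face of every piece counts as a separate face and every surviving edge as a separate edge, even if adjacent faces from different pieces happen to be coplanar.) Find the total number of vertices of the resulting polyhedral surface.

A regular octahedron: V=6, E=12, F=8.
Attach a dodecagonal pyramid (V=13, E=24, F=13) along a 3-gon: merge 3 vertices and 3 edges, delete both glued faces → V=16, E=33, F=19.
Check: V − E + F = 16 − 33 + 19 = 2.

16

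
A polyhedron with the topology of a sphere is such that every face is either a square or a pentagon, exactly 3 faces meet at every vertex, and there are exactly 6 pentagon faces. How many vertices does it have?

Let x be the number of squares; then F = 6 + x.
Edge–face incidences: 2E = 5·6 + 4·x = 30 + 4x.
Every vertex has degree 3, so 3V = 2E.
Euler: V − E + F = 2 ⇒ (2E)/3 − E + (6 + x) = 2.
Multiply by 6: 2·(2E) − 3·(2E) + 6·(6 + x) = 12, i.e. 36 + 6x − (30 + 4x) = 12.
Collecting terms: 2x + 6 = 12, so 2x = 6, so x = 3.
Then 2E = 30 + 4·3 = 42, so E = 21, V = 2E/3 = 14, F = 6 + 3 = 9.

14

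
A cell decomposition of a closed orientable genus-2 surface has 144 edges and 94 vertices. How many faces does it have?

48

For a closed orientable surface of genus 2, χ = 2 − 2·2 = -2.
F = -2 − V + E = -2 − 94 + 144 = 48.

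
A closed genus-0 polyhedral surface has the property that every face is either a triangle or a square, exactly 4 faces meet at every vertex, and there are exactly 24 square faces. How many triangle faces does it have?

Let x be the number of triangles; then F = 24 + x.
Edge–face incidences: 2E = 4·24 + 3·x = 96 + 3x.
Every vertex has degree 4, so 4V = 2E.
Euler: V − E + F = 2 ⇒ (2E)/4 − E + (24 + x) = 2.
Multiply by 8: 2·(2E) − 4·(2E) + 8·(24 + x) = 16, i.e. 192 + 8x − 2·(96 + 3x) = 16.
Collecting terms: 2x = 16, so x = 8.
Then 2E = 96 + 3·8 = 120, so E = 60, V = 2E/4 = 30, F = 24 + 8 = 32.

8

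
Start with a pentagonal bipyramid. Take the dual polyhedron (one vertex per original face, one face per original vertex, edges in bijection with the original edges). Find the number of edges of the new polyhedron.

The base solid has V = 7, E = 15, F = 10.
The dual swaps V and F and preserves E: V′ = F = 10, E′ = E = 15, F′ = V = 7.

15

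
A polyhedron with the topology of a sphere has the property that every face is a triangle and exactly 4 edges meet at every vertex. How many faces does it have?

8

Each face has 3 edges and each edge borders two faces, so 2E = 3F.
Each vertex has degree 4, so 4V = 2E and hence V = 3F/4.
Euler: V − E + F = 2 ⇒ (3F/4) − (3F/2) + F = 2.
Multiply by 8: (6 − 12 + 8)F = 16, i.e. 2F = 16.
So F = 8, E = 3·8/2 = 12, V = 3·8/4 = 6.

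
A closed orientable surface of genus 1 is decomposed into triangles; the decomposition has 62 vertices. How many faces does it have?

χ = 2 − 2·1 = 0, and every face is a triangle so 3F = 2E.
V − E + F = 0 with E = 3F/2 gives 62 − (3/2 − 1)·F = 0, so F = 124 and E = 186.

124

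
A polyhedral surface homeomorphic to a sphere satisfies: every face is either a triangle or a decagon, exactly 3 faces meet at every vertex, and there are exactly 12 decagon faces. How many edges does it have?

90

Let x be the number of triangles; then F = 12 + x.
Edge–face incidences: 2E = 10·12 + 3·x = 120 + 3x.
Every vertex has degree 3, so 3V = 2E.
Euler: V − E + F = 2 ⇒ (2E)/3 − E + (12 + x) = 2.
Multiply by 6: 2·(2E) − 3·(2E) + 6·(12 + x) = 12, i.e. 72 + 6x − (120 + 3x) = 12.
Collecting terms: 3x − 48 = 12, so 3x = 60, so x = 20.
Then 2E = 120 + 3·20 = 180, so E = 90, V = 2E/3 = 60, F = 12 + 20 = 32.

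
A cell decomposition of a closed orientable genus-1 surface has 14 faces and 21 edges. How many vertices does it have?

For a closed orientable surface of genus 1, χ = 2 − 2·1 = 0.
V = 0 + E − F = 0 + 21 − 14 = 7.

7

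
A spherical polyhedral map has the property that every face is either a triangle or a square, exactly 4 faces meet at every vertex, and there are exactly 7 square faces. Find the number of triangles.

Let x be the number of triangles; then F = 7 + x.
Edge–face incidences: 2E = 4·7 + 3·x = 28 + 3x.
Every vertex has degree 4, so 4V = 2E.
Euler: V − E + F = 2 ⇒ (2E)/4 − E + (7 + x) = 2.
Multiply by 8: 2·(2E) − 4·(2E) + 8·(7 + x) = 16, i.e. 56 + 8x − 2·(28 + 3x) = 16.
Collecting terms: 2x = 16, so x = 8.
Then 2E = 28 + 3·8 = 52, so E = 26, V = 2E/4 = 13, F = 7 + 8 = 15.

8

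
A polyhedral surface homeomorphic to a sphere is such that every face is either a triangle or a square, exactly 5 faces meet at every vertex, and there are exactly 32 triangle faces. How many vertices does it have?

Let x be the number of squares; then F = 32 + x.
Edge–face incidences: 2E = 3·32 + 4·x = 96 + 4x.
Every vertex has degree 5, so 5V = 2E.
Euler: V − E + F = 2 ⇒ (2E)/5 − E + (32 + x) = 2.
Multiply by 10: 2·(2E) − 5·(2E) + 10·(32 + x) = 20, i.e. 320 + 10x − 3·(96 + 4x) = 20.
Collecting terms: −2x + 32 = 20, so −2x = −12, so x = 6.
Then 2E = 96 + 4·6 = 120, so E = 60, V = 2E/5 = 24, F = 32 + 6 = 38.

24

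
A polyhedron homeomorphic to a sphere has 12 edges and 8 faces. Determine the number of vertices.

Here V − E + F = 2.
V = 2 + E − F = 2 + 12 − 8 = 6.

6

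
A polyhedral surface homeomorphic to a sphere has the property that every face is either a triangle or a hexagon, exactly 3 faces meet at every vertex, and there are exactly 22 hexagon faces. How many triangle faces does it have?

Let x be the number of triangles; then F = 22 + x.
Edge–face incidences: 2E = 6·22 + 3·x = 132 + 3x.
Every vertex has degree 3, so 3V = 2E.
Euler: V − E + F = 2 ⇒ (2E)/3 − E + (22 + x) = 2.
Multiply by 6: 2·(2E) − 3·(2E) + 6·(22 + x) = 12, i.e. 132 + 6x − (132 + 3x) = 12.
Collecting terms: 3x = 12, so x = 4.
Then 2E = 132 + 3·4 = 144, so E = 72, V = 2E/3 = 48, F = 22 + 4 = 26.

4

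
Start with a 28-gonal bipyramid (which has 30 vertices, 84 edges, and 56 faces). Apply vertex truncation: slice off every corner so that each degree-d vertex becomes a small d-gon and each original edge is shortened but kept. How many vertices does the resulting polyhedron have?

168

Truncation replaces each original edge-end by a new vertex, so V′ = 2E = 168.
Each original edge survives, and each old vertex of degree d contributes d new edges; summing degrees gives Σd = 2E, so E′ = E + 2E = 3E = 252.
Each original face survives and each original vertex becomes one new face: F′ = F + V = 86.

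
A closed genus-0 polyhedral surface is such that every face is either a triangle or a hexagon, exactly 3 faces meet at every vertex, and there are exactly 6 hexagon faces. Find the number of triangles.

Let x be the number of triangles; then F = 6 + x.
Edge–face incidences: 2E = 6·6 + 3·x = 36 + 3x.
Every vertex has degree 3, so 3V = 2E.
Euler: V − E + F = 2 ⇒ (2E)/3 − E + (6 + x) = 2.
Multiply by 6: 2·(2E) − 3·(2E) + 6·(6 + x) = 12, i.e. 36 + 6x − (36 + 3x) = 12.
Collecting terms: 3x = 12, so x = 4.
Then 2E = 36 + 3·4 = 48, so E = 24, V = 2E/3 = 16, F = 6 + 4 = 10.

4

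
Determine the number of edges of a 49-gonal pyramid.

98

A pyramid on an n-gon base has one n-gon and n triangles: V = 49 + 1 = 50, E = 2·49 = 98, F = 49 + 1 = 50.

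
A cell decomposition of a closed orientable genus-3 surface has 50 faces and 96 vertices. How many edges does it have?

150

For a closed orientable surface of genus 3, χ = 2 − 2·3 = -4.
E = V + F − (-4) = 96 + 50 − (-4) = 150.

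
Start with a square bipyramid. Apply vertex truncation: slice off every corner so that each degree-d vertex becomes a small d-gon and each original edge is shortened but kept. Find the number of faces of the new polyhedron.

14

The base solid has V = 6, E = 12, F = 8.
Truncation replaces each original edge-end by a new vertex, so V′ = 2E = 24.
Each original edge survives, and each old vertex of degree d contributes d new edges; summing degrees gives Σd = 2E, so E′ = E + 2E = 3E = 36.
Each original face survives and each original vertex becomes one new face: F′ = F + V = 14.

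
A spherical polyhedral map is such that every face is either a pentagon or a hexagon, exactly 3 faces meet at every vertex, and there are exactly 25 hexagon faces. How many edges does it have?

Let x be the number of pentagons; then F = 25 + x.
Edge–face incidences: 2E = 6·25 + 5·x = 150 + 5x.
Every vertex has degree 3, so 3V = 2E.
Euler: V − E + F = 2 ⇒ (2E)/3 − E + (25 + x) = 2.
Multiply by 6: 2·(2E) − 3·(2E) + 6·(25 + x) = 12, i.e. 150 + 6x − (150 + 5x) = 12.
Collecting terms: x = 12.
Then 2E = 150 + 5·12 = 210, so E = 105, V = 2E/3 = 70, F = 25 + 12 = 37.

105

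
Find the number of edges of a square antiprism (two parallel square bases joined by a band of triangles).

16

An antiprism on an n-gon has two n-gon caps and 2n triangles: V = 2·4 = 8, E = 4·4 = 16, F = 2·4 + 2 = 10.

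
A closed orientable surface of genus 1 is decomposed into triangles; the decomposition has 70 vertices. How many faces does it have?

140

χ = 2 − 2·1 = 0, and every face is a triangle so 3F = 2E.
V − E + F = 0 with E = 3F/2 gives 70 − (3/2 − 1)·F = 0, so F = 140 and E = 210.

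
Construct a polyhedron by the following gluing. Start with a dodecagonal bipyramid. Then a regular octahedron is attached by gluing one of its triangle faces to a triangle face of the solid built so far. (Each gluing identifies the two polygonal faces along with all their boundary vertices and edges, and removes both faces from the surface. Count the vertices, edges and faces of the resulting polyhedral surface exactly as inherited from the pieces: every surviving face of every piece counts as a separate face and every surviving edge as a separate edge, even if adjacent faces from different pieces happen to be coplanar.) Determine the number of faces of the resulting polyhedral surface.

A dodecagonal bipyramid: V=14, E=36, F=24.
Attach a regular octahedron (V=6, E=12, F=8) along a 3-gon: merge 3 vertices and 3 edges, delete both glued faces → V=17, E=45, F=30.
Check: V − E + F = 17 − 45 + 30 = 2.

30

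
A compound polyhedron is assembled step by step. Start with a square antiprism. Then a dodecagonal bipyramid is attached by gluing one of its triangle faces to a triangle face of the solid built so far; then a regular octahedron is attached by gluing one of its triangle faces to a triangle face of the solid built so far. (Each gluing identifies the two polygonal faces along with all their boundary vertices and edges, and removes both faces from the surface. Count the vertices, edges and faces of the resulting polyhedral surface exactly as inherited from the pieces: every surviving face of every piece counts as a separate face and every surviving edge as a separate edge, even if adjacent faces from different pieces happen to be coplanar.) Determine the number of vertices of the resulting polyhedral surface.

A square antiprism: V=8, E=16, F=10.
Attach a dodecagonal bipyramid (V=14, E=36, F=24) along a 3-gon: merge 3 vertices and 3 edges, delete both glued faces → V=19, E=49, F=32.
Attach a regular octahedron (V=6, E=12, F=8) along a 3-gon: merge 3 vertices and 3 edges, delete both glued faces → V=22, E=58, F=38.
Check: V − E + F = 22 − 58 + 38 = 2.

22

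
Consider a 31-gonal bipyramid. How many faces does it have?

62

A bipyramid over an n-gon has 2n triangular faces and n + 2 vertices: V = 31 + 2 = 33, E = 3·31 = 93, F = 2·31 = 62.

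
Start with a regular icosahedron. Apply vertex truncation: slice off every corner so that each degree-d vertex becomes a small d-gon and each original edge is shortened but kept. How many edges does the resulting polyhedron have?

90

The base solid has V = 12, E = 30, F = 20.
Truncation replaces each original edge-end by a new vertex, so V′ = 2E = 60.
Each original edge survives, and each old vertex of degree d contributes d new edges; summing degrees gives Σd = 2E, so E′ = E + 2E = 3E = 90.
Each original face survives and each original vertex becomes one new face: F′ = F + V = 32.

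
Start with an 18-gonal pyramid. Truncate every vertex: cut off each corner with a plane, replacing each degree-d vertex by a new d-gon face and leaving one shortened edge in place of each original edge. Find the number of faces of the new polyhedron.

38

The base solid has V = 19, E = 36, F = 19.
Truncation replaces each original edge-end by a new vertex, so V′ = 2E = 72.
Each original edge survives, and each old vertex of degree d contributes d new edges; summing degrees gives Σd = 2E, so E′ = E + 2E = 3E = 108.
Each original face survives and each original vertex becomes one new face: F′ = F + V = 38.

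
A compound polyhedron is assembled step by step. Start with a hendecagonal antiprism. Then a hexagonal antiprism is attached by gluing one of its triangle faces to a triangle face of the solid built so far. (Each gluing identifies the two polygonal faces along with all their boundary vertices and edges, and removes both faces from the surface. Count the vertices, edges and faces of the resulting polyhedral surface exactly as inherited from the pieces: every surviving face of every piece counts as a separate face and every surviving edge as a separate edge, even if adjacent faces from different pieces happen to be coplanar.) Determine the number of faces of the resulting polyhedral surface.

36

A hendecagonal antiprism: V=22, E=44, F=24.
Attach a hexagonal antiprism (V=12, E=24, F=14) along a 3-gon: merge 3 vertices and 3 edges, delete both glued faces → V=31, E=65, F=36.
Check: V − E + F = 31 − 65 + 36 = 2.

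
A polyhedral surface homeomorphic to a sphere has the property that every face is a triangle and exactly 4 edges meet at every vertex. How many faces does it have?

8

Each face has 3 edges and each edge borders two faces, so 2E = 3F.
Each vertex has degree 4, so 4V = 2E and hence V = 3F/4.
Euler: V − E + F = 2 ⇒ (3F/4) − (3F/2) + F = 2.
Multiply by 8: (6 − 12 + 8)F = 16, i.e. 2F = 16.
So F = 8, E = 3·8/2 = 12, V = 3·8/4 = 6.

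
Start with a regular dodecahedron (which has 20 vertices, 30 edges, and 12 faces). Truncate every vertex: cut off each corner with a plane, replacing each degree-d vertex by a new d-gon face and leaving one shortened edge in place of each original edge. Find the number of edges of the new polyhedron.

90

Truncation replaces each original edge-end by a new vertex, so V′ = 2E = 60.
Each original edge survives, and each old vertex of degree d contributes d new edges; summing degrees gives Σd = 2E, so E′ = E + 2E = 3E = 90.
Each original face survives and each original vertex becomes one new face: F′ = F + V = 32.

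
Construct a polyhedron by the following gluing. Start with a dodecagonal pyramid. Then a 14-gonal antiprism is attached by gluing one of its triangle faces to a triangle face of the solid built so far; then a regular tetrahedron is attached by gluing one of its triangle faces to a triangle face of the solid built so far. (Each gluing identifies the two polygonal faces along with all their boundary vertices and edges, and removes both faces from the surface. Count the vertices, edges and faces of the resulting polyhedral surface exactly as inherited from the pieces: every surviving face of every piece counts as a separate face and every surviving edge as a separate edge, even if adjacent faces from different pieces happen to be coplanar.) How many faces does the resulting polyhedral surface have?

A dodecagonal pyramid: V=13, E=24, F=13.
Attach a 14-gonal antiprism (V=28, E=56, F=30) along a 3-gon: merge 3 vertices and 3 edges, delete both glued faces → V=38, E=77, F=41.
Attach a regular tetrahedron (V=4, E=6, F=4) along a 3-gon: merge 3 vertices and 3 edges, delete both glued faces → V=39, E=80, F=43.
Check: V − E + F = 39 − 80 + 43 = 2.

43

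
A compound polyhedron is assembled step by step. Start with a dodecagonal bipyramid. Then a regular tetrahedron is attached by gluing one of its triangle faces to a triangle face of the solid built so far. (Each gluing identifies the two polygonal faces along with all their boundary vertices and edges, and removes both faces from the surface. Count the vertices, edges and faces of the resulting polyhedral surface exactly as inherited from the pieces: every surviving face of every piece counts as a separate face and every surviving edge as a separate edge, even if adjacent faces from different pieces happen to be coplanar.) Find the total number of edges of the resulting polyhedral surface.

A dodecagonal bipyramid: V=14, E=36, F=24.
Attach a regular tetrahedron (V=4, E=6, F=4) along a 3-gon: merge 3 vertices and 3 edges, delete both glued faces → V=15, E=39, F=26.
Check: V − E + F = 15 − 39 + 26 = 2.

39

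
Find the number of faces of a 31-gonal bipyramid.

A bipyramid over an n-gon has 2n triangular faces and n + 2 vertices: V = 31 + 2 = 33, E = 3·31 = 93, F = 2·31 = 62.

62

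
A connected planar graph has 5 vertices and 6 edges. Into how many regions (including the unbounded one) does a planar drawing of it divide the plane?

3

Euler's formula for a connected plane graph: V − E + F = 2, so F = 2 − 5 + 6 = 3.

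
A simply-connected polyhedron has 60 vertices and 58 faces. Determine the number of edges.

116

Here V − E + F = 2.
E = V + F − (2) = 60 + 58 − (2) = 116.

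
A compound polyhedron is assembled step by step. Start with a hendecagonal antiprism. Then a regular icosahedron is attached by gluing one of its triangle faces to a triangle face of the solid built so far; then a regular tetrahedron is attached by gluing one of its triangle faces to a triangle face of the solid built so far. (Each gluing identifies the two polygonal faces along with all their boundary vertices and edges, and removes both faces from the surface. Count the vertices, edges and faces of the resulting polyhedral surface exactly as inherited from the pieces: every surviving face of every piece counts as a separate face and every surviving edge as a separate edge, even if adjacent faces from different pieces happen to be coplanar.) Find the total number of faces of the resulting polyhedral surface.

44

A hendecagonal antiprism: V=22, E=44, F=24.
Attach a regular icosahedron (V=12, E=30, F=20) along a 3-gon: merge 3 vertices and 3 edges, delete both glued faces → V=31, E=71, F=42.
Attach a regular tetrahedron (V=4, E=6, F=4) along a 3-gon: merge 3 vertices and 3 edges, delete both glued faces → V=32, E=74, F=44.
Check: V − E + F = 32 − 74 + 44 = 2.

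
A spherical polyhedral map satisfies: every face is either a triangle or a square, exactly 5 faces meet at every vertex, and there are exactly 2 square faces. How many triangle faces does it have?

24

Let x be the number of triangles; then F = 2 + x.
Edge–face incidences: 2E = 4·2 + 3·x = 8 + 3x.
Every vertex has degree 5, so 5V = 2E.
Euler: V − E + F = 2 ⇒ (2E)/5 − E + (2 + x) = 2.
Multiply by 10: 2·(2E) − 5·(2E) + 10·(2 + x) = 20, i.e. 20 + 10x − 3·(8 + 3x) = 20.
Collecting terms: x − 4 = 20, so x = 24.
Then 2E = 8 + 3·24 = 80, so E = 40, V = 2E/5 = 16, F = 2 + 24 = 26.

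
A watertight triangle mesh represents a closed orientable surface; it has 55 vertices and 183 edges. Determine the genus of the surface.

Every face is a triangle and each edge borders two faces, so 3F = 2·183, giving F = 122.
χ = V − E + F = 55 − 183 + 122 = -6.
For a closed orientable surface χ = 2 − 2g, so g = (2 − (-6))/2 = 4.

4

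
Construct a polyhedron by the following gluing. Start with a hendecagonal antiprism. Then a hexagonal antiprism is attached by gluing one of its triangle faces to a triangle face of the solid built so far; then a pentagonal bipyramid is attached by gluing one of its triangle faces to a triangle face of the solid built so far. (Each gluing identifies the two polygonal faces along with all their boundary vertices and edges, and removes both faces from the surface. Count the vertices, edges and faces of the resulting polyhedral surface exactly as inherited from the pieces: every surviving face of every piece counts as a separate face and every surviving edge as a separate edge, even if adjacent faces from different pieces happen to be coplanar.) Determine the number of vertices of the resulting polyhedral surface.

35

A hendecagonal antiprism: V=22, E=44, F=24.
Attach a hexagonal antiprism (V=12, E=24, F=14) along a 3-gon: merge 3 vertices and 3 edges, delete both glued faces → V=31, E=65, F=36.
Attach a pentagonal bipyramid (V=7, E=15, F=10) along a 3-gon: merge 3 vertices and 3 edges, delete both glued faces → V=35, E=77, F=44.
Check: V − E + F = 35 − 77 + 44 = 2.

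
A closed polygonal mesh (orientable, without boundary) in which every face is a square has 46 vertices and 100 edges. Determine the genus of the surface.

Every face is a square and each edge borders two faces, so 4F = 2·100, giving F = 50.
χ = V − E + F = 46 − 100 + 50 = -4.
For a closed orientable surface χ = 2 − 2g, so g = (2 − (-4))/2 = 3.

3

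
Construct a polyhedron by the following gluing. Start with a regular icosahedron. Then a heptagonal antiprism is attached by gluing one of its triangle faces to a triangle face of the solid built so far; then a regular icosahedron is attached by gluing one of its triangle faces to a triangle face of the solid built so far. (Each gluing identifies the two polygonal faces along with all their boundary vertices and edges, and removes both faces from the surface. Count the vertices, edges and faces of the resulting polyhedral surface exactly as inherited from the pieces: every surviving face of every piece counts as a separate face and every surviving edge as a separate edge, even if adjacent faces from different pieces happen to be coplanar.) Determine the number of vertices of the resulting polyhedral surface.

A regular icosahedron: V=12, E=30, F=20.
Attach a heptagonal antiprism (V=14, E=28, F=16) along a 3-gon: merge 3 vertices and 3 edges, delete both glued faces → V=23, E=55, F=34.
Attach a regular icosahedron (V=12, E=30, F=20) along a 3-gon: merge 3 vertices and 3 edges, delete both glued faces → V=32, E=82, F=52.
Check: V − E + F = 32 − 82 + 52 = 2.

32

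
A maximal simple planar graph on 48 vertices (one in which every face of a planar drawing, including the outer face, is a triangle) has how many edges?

In a plane triangulation 3F = 2E and V − E + F = 2, so E = 3V − 6 = 3·48 − 6 = 138.

138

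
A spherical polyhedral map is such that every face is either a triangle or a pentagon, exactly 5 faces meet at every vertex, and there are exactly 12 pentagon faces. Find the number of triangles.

80

Let x be the number of triangles; then F = 12 + x.
Edge–face incidences: 2E = 5·12 + 3·x = 60 + 3x.
Every vertex has degree 5, so 5V = 2E.
Euler: V − E + F = 2 ⇒ (2E)/5 − E + (12 + x) = 2.
Multiply by 10: 2·(2E) − 5·(2E) + 10·(12 + x) = 20, i.e. 120 + 10x − 3·(60 + 3x) = 20.
Collecting terms: x − 60 = 20, so x = 80.
Then 2E = 60 + 3·80 = 300, so E = 150, V = 2E/5 = 60, F = 12 + 80 = 92.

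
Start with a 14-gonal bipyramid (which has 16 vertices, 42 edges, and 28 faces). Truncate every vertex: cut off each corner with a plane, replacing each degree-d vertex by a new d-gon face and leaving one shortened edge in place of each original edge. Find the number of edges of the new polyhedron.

Truncation replaces each original edge-end by a new vertex, so V′ = 2E = 84.
Each original edge survives, and each old vertex of degree d contributes d new edges; summing degrees gives Σd = 2E, so E′ = E + 2E = 3E = 126.
Each original face survives and each original vertex becomes one new face: F′ = F + V = 44.

126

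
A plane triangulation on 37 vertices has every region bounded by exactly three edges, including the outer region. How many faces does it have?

70

In a plane triangulation 3F = 2E and V − E + F = 2, so F = 2V − 4 = 2·37 − 4 = 70.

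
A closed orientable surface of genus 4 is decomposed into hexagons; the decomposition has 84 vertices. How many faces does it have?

χ = 2 − 2·4 = -6, and every face is a hexagon so 6F = 2E.
V − E + F = -6 with E = 6F/2 gives 84 − (6/2 − 1)·F = -6, so F = 45 and E = 135.

45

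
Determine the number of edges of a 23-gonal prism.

69

A prism on an n-gon has two n-gon bases and n rectangular sides: V = 2·23 = 46, E = 3·23 = 69, F = 23 + 2 = 25.
Check: V − E + F = 46 − 69 + 25 = 2.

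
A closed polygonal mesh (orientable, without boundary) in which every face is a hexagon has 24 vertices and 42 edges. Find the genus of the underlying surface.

3

Every face is a hexagon and each edge borders two faces, so 6F = 2·42, giving F = 14.
χ = V − E + F = 24 − 42 + 14 = -4.
For a closed orientable surface χ = 2 − 2g, so g = (2 − (-4))/2 = 3.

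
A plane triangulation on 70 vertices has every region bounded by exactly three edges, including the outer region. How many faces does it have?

136

In a plane triangulation 3F = 2E and V − E + F = 2, so F = 2V − 4 = 2·70 − 4 = 136.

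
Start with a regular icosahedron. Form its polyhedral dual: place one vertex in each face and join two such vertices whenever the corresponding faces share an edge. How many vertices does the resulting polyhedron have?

The base solid has V = 12, E = 30, F = 20.
The dual swaps V and F and preserves E: V′ = F = 20, E′ = E = 30, F′ = V = 12.

20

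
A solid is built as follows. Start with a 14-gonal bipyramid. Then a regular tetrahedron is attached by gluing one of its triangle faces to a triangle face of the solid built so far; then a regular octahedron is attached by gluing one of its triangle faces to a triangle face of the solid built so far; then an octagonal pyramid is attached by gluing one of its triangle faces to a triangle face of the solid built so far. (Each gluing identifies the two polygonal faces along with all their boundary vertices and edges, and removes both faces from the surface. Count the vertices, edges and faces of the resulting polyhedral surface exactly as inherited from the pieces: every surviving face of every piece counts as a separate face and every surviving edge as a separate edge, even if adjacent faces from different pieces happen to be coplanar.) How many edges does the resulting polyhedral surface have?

A 14-gonal bipyramid: V=16, E=42, F=28.
Attach a regular tetrahedron (V=4, E=6, F=4) along a 3-gon: merge 3 vertices and 3 edges, delete both glued faces → V=17, E=45, F=30.
Attach a regular octahedron (V=6, E=12, F=8) along a 3-gon: merge 3 vertices and 3 edges, delete both glued faces → V=20, E=54, F=36.
Attach an octagonal pyramid (V=9, E=16, F=9) along a 3-gon: merge 3 vertices and 3 edges, delete both glued faces → V=26, E=67, F=43.
Check: V − E + F = 26 − 67 + 43 = 2.

67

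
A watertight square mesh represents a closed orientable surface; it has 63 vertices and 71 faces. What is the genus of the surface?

5

Every face is a square, so 2E = 4·71 = 284, giving E = 142.
χ = V − E + F = 63 − 142 + 71 = -8.
For a closed orientable surface χ = 2 − 2g, so g = (2 − (-8))/2 = 5.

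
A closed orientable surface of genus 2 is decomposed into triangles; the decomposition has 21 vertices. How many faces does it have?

46

χ = 2 − 2·2 = -2, and every face is a triangle so 3F = 2E.
V − E + F = -2 with E = 3F/2 gives 21 − (3/2 − 1)·F = -2, so F = 46 and E = 69.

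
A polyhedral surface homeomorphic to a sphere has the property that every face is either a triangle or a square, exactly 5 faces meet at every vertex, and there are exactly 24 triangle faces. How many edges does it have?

40

Let x be the number of squares; then F = 24 + x.
Edge–face incidences: 2E = 3·24 + 4·x = 72 + 4x.
Every vertex has degree 5, so 5V = 2E.
Euler: V − E + F = 2 ⇒ (2E)/5 − E + (24 + x) = 2.
Multiply by 10: 2·(2E) − 5·(2E) + 10·(24 + x) = 20, i.e. 240 + 10x − 3·(72 + 4x) = 20.
Collecting terms: −2x + 24 = 20, so −2x = −4, so x = 2.
Then 2E = 72 + 4·2 = 80, so E = 40, V = 2E/5 = 16, F = 24 + 2 = 26.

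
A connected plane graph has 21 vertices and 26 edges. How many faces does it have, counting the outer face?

7

Euler's formula for a connected plane graph: V − E + F = 2, so F = 2 − 21 + 26 = 7.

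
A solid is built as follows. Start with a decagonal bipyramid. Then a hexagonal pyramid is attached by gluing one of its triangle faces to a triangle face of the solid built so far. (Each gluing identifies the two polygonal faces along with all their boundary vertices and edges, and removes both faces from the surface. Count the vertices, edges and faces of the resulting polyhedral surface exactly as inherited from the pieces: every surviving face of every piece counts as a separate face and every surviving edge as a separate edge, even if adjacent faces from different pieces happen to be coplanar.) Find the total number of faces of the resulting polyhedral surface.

25

A decagonal bipyramid: V=12, E=30, F=20.
Attach a hexagonal pyramid (V=7, E=12, F=7) along a 3-gon: merge 3 vertices and 3 edges, delete both glued faces → V=16, E=39, F=25.
Check: V − E + F = 16 − 39 + 25 = 2.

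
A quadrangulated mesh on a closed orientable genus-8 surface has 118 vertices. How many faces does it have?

132

χ = 2 − 2·8 = -14, and every face is a square so 4F = 2E.
V − E + F = -14 with E = 4F/2 gives 118 − (4/2 − 1)·F = -14, so F = 132 and E = 264.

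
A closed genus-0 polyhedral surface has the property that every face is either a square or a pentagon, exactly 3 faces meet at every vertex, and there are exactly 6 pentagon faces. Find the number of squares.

3

Let x be the number of squares; then F = 6 + x.
Edge–face incidences: 2E = 5·6 + 4·x = 30 + 4x.
Every vertex has degree 3, so 3V = 2E.
Euler: V − E + F = 2 ⇒ (2E)/3 − E + (6 + x) = 2.
Multiply by 6: 2·(2E) − 3·(2E) + 6·(6 + x) = 12, i.e. 36 + 6x − (30 + 4x) = 12.
Collecting terms: 2x + 6 = 12, so 2x = 6, so x = 3.
Then 2E = 30 + 4·3 = 42, so E = 21, V = 2E/3 = 14, F = 6 + 3 = 9.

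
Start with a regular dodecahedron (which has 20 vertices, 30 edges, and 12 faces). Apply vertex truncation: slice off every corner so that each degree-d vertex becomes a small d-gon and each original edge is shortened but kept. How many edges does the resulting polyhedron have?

90

Truncation replaces each original edge-end by a new vertex, so V′ = 2E = 60.
Each original edge survives, and each old vertex of degree d contributes d new edges; summing degrees gives Σd = 2E, so E′ = E + 2E = 3E = 90.
Each original face survives and each original vertex becomes one new face: F′ = F + V = 32.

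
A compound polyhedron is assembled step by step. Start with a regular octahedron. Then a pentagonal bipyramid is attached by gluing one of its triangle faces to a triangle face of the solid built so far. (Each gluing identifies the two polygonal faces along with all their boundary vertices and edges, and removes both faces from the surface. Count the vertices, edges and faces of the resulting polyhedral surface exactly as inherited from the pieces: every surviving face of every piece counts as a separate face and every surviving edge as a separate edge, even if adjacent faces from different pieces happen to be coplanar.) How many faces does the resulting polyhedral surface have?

16

A regular octahedron: V=6, E=12, F=8.
Attach a pentagonal bipyramid (V=7, E=15, F=10) along a 3-gon: merge 3 vertices and 3 edges, delete both glued faces → V=10, E=24, F=16.
Check: V − E + F = 10 − 24 + 16 = 2.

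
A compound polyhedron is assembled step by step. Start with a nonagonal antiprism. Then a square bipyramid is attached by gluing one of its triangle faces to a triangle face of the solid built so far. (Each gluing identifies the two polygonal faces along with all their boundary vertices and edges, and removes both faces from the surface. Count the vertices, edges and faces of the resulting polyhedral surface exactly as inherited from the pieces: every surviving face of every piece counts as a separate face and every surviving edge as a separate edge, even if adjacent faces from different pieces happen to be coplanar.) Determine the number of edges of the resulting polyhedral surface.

45

A nonagonal antiprism: V=18, E=36, F=20.
Attach a square bipyramid (V=6, E=12, F=8) along a 3-gon: merge 3 vertices and 3 edges, delete both glued faces → V=21, E=45, F=26.
Check: V − E + F = 21 − 45 + 26 = 2.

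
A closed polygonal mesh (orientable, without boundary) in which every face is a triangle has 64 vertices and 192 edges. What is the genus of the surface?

Every face is a triangle and each edge borders two faces, so 3F = 2·192, giving F = 128.
χ = V − E + F = 64 − 192 + 128 = 0.
For a closed orientable surface χ = 2 − 2g, so g = (2 − (0))/2 = 1.

1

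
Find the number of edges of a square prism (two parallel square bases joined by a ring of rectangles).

12

A prism on an n-gon has two n-gon bases and n rectangular sides: V = 2·4 = 8, E = 3·4 = 12, F = 4 + 2 = 6.
Check: V − E + F = 8 − 12 + 6 = 2.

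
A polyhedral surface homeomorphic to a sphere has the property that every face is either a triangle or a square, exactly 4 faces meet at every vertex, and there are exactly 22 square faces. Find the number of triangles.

8

Let x be the number of triangles; then F = 22 + x.
Edge–face incidences: 2E = 4·22 + 3·x = 88 + 3x.
Every vertex has degree 4, so 4V = 2E.
Euler: V − E + F = 2 ⇒ (2E)/4 − E + (22 + x) = 2.
Multiply by 8: 2·(2E) − 4·(2E) + 8·(22 + x) = 16, i.e. 176 + 8x − 2·(88 + 3x) = 16.
Collecting terms: 2x = 16, so x = 8.
Then 2E = 88 + 3·8 = 112, so E = 56, V = 2E/4 = 28, F = 22 + 8 = 30.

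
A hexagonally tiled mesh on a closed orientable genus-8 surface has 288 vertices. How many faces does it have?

χ = 2 − 2·8 = -14, and every face is a hexagon so 6F = 2E.
V − E + F = -14 with E = 6F/2 gives 288 − (6/2 − 1)·F = -14, so F = 151 and E = 453.

151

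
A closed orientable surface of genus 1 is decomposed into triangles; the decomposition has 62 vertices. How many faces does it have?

124

χ = 2 − 2·1 = 0, and every face is a triangle so 3F = 2E.
V − E + F = 0 with E = 3F/2 gives 62 − (3/2 − 1)·F = 0, so F = 124 and E = 186.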